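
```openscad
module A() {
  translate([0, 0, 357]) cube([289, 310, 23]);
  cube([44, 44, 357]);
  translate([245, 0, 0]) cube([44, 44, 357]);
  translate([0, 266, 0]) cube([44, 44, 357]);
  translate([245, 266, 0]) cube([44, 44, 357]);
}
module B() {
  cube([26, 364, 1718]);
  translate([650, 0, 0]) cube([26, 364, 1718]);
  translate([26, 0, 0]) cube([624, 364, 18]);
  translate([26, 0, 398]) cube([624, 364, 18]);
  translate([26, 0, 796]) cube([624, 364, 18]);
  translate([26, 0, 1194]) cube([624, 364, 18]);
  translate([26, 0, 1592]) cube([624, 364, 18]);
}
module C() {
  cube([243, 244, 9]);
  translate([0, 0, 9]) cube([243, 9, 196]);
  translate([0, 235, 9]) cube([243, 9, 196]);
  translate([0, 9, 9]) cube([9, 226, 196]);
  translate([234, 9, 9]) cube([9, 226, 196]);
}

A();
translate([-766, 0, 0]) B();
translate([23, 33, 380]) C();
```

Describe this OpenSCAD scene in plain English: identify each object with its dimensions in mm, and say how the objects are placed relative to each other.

A is a four-legged stool. The seat is a 289×310×23 mm slab whose top surface is at z = 380 mm; four square legs, each 44×44 mm in cross-section, run from the floor (z = 0) to the underside of the seat, each flush with a corner of the seat.

B is an open bookshelf. Two side panels, each 26 mm thick, 364 mm deep and 1718 mm tall, stand 676 mm apart (outside-to-outside). Between them sit 5 shelves, each 18 mm thick and 364 mm deep, spanning the full gap between the sides. The bottom shelf rests on the floor (its underside at z = 0) and the clear gap between one shelf's top and the next shelf's underside is 380 mm.

C is an open-topped rectangular box: outside dimensions 243×244×205 mm, with a uniform wall and base thickness of 9 mm. The base is a full 243×244 slab on the floor; four walls sit on top of the base. The front and back walls (the −y and +y sides) span the full width; the two side walls fit between them.

The bookshelf is on the floor beside the stool on its −x side. The open box is on top of the stool, centred.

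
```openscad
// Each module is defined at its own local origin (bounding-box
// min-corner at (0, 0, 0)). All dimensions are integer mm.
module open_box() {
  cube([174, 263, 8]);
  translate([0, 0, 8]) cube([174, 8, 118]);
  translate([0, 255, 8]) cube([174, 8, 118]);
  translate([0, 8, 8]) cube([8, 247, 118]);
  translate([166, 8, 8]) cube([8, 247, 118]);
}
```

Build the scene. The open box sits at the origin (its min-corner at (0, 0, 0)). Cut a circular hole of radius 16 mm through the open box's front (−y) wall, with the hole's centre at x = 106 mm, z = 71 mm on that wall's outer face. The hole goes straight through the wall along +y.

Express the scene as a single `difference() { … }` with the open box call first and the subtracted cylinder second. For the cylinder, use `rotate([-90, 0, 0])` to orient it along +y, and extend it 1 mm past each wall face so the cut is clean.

difference() {
  open_box();
  translate([106, -1, 71]) rotate([-90, 0, 0]) cylinder(h = 10, r = 16);
}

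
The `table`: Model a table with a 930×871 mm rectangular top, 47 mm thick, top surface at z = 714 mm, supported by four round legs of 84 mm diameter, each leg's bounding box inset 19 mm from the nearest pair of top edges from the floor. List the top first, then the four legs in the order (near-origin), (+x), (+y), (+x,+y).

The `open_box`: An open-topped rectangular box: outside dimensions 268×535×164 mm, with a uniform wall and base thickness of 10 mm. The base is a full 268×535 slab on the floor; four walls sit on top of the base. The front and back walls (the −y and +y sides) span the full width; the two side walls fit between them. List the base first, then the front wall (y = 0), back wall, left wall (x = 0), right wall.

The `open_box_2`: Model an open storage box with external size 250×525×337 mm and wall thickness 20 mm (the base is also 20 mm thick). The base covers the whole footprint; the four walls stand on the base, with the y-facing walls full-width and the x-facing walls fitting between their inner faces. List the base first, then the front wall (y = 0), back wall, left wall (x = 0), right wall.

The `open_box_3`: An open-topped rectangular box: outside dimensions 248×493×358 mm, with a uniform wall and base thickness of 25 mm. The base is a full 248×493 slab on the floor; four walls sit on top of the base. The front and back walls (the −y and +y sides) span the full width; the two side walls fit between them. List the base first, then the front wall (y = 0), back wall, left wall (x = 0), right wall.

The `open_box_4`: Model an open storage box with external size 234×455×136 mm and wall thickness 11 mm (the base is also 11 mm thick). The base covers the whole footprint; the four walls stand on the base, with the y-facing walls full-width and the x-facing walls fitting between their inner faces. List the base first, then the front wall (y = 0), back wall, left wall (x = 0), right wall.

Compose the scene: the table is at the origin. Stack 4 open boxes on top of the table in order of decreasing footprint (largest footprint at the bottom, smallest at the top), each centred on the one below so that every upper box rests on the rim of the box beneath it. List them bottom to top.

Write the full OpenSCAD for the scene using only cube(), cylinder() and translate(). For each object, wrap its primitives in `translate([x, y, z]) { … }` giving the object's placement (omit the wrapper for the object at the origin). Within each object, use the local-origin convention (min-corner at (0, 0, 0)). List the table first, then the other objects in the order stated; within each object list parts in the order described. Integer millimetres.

translate([0, 0, 667]) cube([930, 871, 47]);
translate([61, 61, 0]) cylinder(h = 667, r = 42);
translate([869, 61, 0]) cylinder(h = 667, r = 42);
translate([61, 810, 0]) cylinder(h = 667, r = 42);
translate([869, 810, 0]) cylinder(h = 667, r = 42);
translate([331, 168, 714]) {
  cube([268, 535, 10]);
  translate([0, 0, 10]) cube([268, 10, 154]);
  translate([0, 525, 10]) cube([268, 10, 154]);
  translate([0, 10, 10]) cube([10, 515, 154]);
  translate([258, 10, 10]) cube([10, 515, 154]);
}
translate([340, 173, 878]) {
  cube([250, 525, 20]);
  translate([0, 0, 20]) cube([250, 20, 317]);
  translate([0, 505, 20]) cube([250, 20, 317]);
  translate([0, 20, 20]) cube([20, 485, 317]);
  translate([230, 20, 20]) cube([20, 485, 317]);
}
translate([341, 189, 1215]) {
  cube([248, 493, 25]);
  translate([0, 0, 25]) cube([248, 25, 333]);
  translate([0, 468, 25]) cube([248, 25, 333]);
  translate([0, 25, 25]) cube([25, 443, 333]);
  translate([223, 25, 25]) cube([25, 443, 333]);
}
translate([348, 208, 1573]) {
  cube([234, 455, 11]);
  translate([0, 0, 11]) cube([234, 11, 125]);
  translate([0, 444, 11]) cube([234, 11, 125]);
  translate([0, 11, 11]) cube([11, 433, 125]);
  translate([223, 11, 11]) cube([11, 433, 125]);
}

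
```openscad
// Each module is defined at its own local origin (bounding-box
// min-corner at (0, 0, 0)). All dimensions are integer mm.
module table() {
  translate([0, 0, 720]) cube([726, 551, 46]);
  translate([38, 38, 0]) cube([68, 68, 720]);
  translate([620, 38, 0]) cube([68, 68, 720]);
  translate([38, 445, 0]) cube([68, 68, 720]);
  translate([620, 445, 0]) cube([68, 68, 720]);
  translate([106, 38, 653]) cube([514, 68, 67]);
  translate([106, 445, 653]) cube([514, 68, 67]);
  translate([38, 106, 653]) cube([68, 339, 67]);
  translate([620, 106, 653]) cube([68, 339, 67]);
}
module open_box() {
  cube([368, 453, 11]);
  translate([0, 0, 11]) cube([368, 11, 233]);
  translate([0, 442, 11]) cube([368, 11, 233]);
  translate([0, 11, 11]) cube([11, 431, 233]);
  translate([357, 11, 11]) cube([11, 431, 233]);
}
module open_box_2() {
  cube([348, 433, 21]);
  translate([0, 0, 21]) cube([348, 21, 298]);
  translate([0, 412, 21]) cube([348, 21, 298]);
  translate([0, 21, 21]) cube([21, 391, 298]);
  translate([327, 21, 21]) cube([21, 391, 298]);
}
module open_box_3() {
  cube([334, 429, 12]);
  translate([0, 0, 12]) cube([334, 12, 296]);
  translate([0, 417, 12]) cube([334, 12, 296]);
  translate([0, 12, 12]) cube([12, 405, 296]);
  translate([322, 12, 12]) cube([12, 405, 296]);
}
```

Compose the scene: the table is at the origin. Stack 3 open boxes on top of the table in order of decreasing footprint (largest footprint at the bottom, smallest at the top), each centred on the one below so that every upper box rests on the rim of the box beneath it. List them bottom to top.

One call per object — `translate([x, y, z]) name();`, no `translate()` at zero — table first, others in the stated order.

table();
translate([179, 49, 766]) open_box();
translate([189, 59, 1010]) open_box_2();
translate([196, 61, 1329]) open_box_3();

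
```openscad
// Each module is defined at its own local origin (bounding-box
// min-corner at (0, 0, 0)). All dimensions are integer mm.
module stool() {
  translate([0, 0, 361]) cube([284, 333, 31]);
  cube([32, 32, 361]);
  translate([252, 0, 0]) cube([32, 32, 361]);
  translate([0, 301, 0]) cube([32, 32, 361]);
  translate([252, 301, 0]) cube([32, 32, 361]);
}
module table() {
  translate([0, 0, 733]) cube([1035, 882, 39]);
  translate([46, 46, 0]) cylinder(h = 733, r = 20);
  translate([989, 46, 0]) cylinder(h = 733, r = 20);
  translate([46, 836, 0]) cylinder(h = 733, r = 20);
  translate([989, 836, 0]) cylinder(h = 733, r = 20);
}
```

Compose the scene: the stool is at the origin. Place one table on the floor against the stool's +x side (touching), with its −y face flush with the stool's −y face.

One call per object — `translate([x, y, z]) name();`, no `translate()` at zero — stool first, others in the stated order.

stool();
translate([284, 0, 0]) table();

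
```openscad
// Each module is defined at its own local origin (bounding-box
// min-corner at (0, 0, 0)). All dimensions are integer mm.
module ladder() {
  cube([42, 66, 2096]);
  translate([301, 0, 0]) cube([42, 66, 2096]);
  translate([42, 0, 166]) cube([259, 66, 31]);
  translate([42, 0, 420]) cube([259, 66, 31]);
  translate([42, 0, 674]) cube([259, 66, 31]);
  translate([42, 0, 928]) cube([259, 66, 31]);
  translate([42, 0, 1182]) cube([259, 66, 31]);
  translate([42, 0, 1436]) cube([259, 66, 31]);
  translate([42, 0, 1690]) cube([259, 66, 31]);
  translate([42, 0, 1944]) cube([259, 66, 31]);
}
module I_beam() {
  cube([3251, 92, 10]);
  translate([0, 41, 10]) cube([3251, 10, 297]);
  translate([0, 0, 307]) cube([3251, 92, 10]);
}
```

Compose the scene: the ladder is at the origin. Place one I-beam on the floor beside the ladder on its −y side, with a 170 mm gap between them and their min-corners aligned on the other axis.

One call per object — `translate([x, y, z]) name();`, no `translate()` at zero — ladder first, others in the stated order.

ladder();
translate([0, -262, 0]) I_beam();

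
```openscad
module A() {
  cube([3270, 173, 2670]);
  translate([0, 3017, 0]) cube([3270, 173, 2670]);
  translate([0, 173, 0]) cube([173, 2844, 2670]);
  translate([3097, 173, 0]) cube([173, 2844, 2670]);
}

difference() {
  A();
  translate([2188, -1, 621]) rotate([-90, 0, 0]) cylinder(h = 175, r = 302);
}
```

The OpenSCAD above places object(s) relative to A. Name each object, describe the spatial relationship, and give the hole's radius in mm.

A is a house frame. The house frame has a circular hole through its front wall. The hole's radius is 302 mm.

The subtracted cylinder has r = 302 mm.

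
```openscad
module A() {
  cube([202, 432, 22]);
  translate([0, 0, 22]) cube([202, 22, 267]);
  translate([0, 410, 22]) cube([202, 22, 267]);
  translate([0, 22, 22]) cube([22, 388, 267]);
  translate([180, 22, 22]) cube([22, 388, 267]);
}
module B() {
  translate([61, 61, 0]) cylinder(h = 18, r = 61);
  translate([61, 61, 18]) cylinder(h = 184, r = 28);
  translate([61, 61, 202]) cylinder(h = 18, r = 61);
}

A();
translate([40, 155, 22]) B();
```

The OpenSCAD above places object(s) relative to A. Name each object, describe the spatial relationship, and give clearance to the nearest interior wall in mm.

A is an open box. B is a spool. The spool sits inside the open box, centred. The clearance to the nearest interior wall is 18 mm.

Clearances: x = 18, y = 133; minimum 18 mm.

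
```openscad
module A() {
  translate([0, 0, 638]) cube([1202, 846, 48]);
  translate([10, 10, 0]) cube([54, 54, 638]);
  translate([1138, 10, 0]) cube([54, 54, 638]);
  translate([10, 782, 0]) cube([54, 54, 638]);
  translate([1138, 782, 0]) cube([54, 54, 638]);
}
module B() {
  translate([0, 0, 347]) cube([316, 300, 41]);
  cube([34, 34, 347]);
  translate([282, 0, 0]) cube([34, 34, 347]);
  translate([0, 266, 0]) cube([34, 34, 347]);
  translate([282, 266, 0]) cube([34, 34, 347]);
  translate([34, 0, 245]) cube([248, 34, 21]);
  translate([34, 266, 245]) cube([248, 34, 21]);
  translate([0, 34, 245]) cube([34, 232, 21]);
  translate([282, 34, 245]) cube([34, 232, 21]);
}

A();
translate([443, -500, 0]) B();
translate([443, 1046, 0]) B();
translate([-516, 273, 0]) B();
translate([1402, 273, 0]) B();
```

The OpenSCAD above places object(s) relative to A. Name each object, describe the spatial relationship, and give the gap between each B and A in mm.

Each stool's nearest face is 200 mm from the table's bounding box.

A is a table. B is a stool. Four stools sit around the table at the −y, +y, −x, +x sides. The gap between each stool and the table is 200 mm.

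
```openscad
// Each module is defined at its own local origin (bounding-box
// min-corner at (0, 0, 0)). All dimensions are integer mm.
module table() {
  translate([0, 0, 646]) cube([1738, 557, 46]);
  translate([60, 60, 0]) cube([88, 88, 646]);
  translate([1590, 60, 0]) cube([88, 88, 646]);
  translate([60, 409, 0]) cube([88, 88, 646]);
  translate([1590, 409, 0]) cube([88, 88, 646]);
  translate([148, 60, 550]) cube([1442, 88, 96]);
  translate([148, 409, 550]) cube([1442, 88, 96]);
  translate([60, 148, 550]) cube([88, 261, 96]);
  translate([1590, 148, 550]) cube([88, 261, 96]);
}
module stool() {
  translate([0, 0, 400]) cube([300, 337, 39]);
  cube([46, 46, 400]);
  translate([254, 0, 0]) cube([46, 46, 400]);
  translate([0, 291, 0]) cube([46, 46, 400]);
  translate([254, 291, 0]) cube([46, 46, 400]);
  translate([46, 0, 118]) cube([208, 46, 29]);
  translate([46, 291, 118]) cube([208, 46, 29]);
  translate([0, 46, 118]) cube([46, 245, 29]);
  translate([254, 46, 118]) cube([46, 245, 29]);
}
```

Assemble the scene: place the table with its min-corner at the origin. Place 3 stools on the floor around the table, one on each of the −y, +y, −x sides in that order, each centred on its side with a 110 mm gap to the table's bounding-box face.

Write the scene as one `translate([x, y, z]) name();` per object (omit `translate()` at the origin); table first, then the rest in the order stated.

table();
translate([719, -447, 0]) stool();
translate([719, 667, 0]) stool();
translate([-410, 110, 0]) stool();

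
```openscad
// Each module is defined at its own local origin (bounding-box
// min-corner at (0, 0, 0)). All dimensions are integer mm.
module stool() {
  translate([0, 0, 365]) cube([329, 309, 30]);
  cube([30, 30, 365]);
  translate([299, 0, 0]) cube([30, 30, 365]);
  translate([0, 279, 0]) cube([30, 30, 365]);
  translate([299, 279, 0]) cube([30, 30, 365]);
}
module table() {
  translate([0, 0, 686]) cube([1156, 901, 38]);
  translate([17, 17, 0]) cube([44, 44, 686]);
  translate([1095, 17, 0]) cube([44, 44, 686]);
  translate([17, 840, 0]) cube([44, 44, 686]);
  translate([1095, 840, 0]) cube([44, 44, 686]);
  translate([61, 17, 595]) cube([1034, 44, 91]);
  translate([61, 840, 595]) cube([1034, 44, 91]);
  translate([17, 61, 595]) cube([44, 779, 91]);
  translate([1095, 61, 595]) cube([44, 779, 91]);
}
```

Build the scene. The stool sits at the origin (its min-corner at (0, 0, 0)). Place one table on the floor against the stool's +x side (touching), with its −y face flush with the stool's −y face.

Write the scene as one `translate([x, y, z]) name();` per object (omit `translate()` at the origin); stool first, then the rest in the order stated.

stool();
translate([329, 0, 0]) table();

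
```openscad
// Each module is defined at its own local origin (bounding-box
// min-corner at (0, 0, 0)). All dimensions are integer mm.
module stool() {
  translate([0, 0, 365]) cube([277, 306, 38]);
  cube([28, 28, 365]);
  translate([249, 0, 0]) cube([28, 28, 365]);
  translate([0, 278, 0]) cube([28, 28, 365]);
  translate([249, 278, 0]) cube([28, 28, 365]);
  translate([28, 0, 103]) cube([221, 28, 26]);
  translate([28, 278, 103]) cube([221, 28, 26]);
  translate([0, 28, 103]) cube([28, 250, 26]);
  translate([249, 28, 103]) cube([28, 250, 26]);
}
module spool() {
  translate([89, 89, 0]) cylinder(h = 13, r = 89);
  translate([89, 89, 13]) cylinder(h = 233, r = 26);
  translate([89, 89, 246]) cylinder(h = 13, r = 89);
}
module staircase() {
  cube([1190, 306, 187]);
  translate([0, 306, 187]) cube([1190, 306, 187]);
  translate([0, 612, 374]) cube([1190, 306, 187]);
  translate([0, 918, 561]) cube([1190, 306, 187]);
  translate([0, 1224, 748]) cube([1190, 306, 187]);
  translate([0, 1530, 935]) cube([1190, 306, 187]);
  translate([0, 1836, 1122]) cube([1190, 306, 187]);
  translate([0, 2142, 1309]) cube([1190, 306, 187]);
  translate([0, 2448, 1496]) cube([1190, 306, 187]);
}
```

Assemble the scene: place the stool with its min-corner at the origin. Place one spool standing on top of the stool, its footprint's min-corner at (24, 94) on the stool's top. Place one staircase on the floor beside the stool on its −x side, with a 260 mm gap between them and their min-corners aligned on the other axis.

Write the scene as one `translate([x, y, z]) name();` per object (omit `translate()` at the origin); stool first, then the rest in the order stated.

stool();
translate([24, 94, 403]) spool();
translate([-1450, 0, 0]) staircase();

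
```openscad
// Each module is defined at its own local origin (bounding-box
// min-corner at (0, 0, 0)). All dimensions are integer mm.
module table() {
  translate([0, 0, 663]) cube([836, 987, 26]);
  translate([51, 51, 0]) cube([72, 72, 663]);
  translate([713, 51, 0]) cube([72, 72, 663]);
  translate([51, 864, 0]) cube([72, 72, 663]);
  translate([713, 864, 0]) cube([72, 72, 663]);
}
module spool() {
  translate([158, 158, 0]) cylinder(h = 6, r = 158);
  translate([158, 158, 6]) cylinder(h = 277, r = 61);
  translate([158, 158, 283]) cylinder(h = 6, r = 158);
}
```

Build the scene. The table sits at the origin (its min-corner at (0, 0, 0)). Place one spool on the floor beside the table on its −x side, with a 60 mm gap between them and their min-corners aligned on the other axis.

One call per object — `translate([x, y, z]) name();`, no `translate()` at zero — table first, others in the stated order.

table();
translate([-376, 0, 0]) spool();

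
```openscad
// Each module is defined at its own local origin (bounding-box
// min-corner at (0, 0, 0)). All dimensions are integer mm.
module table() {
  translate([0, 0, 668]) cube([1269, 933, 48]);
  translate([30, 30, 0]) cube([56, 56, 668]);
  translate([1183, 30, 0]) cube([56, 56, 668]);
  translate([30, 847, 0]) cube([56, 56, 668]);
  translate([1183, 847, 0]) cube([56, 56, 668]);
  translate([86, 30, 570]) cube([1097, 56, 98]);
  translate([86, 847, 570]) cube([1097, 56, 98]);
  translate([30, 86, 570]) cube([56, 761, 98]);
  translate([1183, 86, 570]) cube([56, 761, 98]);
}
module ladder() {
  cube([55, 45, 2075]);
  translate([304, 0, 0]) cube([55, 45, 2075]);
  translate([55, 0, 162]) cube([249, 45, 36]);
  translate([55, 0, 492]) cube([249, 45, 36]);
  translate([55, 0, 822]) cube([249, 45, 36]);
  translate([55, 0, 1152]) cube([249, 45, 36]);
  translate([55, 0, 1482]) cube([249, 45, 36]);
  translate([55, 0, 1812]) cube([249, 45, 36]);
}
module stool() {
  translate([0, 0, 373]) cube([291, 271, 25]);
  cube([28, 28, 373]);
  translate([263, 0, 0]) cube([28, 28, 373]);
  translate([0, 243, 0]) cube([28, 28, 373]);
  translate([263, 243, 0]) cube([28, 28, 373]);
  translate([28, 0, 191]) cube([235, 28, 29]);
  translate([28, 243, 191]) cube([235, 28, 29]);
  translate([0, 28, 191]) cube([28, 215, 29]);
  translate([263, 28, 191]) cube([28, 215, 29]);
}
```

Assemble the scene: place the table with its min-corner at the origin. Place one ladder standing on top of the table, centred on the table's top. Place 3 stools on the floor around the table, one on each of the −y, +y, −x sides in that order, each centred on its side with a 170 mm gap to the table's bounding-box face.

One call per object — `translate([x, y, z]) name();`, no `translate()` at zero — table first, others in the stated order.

table();
translate([455, 444, 716]) ladder();
translate([489, -441, 0]) stool();
translate([489, 1103, 0]) stool();
translate([-461, 331, 0]) stool();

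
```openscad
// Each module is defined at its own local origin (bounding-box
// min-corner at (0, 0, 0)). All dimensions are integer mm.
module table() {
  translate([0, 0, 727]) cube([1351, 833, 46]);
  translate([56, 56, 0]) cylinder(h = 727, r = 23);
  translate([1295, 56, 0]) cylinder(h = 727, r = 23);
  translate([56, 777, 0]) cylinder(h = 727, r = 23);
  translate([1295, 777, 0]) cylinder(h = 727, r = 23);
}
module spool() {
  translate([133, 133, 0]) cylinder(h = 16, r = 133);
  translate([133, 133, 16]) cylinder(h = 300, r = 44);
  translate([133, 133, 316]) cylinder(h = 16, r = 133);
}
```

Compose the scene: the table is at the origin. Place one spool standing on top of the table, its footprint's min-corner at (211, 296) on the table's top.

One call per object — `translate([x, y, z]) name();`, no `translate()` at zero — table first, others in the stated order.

table();
translate([211, 296, 773]) spool();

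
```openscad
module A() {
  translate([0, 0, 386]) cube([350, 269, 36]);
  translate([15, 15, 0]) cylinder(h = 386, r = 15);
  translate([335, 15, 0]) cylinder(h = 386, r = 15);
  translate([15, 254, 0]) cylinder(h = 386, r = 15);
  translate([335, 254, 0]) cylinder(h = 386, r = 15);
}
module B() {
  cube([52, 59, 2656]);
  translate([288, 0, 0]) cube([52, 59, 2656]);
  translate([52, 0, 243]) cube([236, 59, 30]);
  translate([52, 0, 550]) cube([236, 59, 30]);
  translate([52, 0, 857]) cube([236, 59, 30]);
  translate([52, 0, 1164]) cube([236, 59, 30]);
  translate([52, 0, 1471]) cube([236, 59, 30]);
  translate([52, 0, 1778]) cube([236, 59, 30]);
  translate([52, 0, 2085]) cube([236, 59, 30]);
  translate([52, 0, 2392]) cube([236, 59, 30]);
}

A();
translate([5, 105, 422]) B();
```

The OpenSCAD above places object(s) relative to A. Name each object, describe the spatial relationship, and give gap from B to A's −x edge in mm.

The ladder's min-x is at 5; the stool's min-x is 0; gap = 5 mm.

A is a stool. B is a ladder. The ladder is on top of the stool, centred. The gap from the ladder to the stool's −x edge is 5 mm.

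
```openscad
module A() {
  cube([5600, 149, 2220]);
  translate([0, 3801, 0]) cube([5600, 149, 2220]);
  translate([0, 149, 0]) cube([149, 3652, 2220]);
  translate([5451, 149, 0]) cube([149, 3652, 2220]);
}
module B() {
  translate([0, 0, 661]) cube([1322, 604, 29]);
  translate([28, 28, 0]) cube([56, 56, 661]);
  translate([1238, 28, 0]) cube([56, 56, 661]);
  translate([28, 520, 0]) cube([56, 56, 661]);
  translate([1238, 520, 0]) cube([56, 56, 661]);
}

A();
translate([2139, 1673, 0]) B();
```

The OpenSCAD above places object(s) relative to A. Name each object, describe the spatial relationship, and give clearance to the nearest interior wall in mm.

A is a house frame. B is a table. The table sits inside the house frame, centred. The clearance to the nearest interior wall is 1524 mm.

Clearances: x = 1990, y = 1524; minimum 1524 mm.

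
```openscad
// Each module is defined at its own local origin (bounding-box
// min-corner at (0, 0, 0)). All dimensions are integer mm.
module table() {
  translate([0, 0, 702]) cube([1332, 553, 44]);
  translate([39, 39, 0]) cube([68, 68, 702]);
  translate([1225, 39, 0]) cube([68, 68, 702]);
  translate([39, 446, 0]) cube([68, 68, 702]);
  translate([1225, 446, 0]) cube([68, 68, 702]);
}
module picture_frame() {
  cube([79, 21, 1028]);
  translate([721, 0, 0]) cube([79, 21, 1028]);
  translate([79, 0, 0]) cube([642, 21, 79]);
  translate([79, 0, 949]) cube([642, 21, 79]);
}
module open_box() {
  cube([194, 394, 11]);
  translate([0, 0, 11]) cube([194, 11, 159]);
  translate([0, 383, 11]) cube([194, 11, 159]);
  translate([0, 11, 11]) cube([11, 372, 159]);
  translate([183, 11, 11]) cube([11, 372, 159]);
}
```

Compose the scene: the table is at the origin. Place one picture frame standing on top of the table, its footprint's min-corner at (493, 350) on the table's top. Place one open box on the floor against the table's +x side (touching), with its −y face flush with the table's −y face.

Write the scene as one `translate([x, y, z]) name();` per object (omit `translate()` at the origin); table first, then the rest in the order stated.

table();
translate([493, 350, 746]) picture_frame();
translate([1332, 0, 0]) open_box();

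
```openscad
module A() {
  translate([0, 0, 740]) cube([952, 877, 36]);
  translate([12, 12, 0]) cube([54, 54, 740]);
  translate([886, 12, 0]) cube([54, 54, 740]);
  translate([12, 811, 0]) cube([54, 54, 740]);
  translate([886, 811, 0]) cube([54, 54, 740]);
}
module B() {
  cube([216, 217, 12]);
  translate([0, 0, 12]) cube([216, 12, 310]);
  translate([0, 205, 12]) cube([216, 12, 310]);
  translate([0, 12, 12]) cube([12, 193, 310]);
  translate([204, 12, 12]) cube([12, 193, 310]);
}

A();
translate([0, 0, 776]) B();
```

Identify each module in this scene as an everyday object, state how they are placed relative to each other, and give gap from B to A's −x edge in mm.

The open box's min-x is at 0; the table's min-x is 0; gap = 0 mm.

A is a table. B is an open box. The open box is on top of the table. The gap from the open box to the table's −x edge is 0 mm.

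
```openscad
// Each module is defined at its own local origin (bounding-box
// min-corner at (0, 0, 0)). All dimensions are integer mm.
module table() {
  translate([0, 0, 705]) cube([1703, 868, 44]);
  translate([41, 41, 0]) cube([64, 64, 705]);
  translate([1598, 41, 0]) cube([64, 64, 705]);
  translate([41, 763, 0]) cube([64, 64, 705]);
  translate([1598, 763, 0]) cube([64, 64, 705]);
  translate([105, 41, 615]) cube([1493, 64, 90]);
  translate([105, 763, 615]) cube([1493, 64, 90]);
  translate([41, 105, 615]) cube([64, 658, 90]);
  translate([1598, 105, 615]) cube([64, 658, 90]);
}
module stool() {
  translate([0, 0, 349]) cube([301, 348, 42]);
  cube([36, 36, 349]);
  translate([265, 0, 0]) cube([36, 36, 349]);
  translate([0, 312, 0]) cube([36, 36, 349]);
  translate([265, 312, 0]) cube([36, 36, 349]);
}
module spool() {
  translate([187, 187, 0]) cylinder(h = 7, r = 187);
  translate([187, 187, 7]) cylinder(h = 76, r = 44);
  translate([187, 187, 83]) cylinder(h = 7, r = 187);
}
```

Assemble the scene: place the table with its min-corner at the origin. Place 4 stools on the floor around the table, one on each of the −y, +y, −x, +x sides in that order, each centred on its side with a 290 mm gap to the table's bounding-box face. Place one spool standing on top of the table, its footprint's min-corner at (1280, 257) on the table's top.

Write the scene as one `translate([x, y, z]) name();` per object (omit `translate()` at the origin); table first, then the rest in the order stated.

table();
translate([701, -638, 0]) stool();
translate([701, 1158, 0]) stool();
translate([-591, 260, 0]) stool();
translate([1993, 260, 0]) stool();
translate([1280, 257, 749]) spool();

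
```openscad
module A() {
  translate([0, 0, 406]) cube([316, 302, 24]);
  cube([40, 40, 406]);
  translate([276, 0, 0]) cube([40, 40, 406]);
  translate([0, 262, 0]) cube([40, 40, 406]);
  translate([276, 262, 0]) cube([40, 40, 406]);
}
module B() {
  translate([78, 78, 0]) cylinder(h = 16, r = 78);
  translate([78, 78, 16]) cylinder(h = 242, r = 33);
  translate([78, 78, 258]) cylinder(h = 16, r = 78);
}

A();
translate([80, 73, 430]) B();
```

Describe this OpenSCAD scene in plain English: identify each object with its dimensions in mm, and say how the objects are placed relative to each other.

A is a four-legged stool. The seat is a 316×302×24 mm slab whose top surface is at z = 430 mm; four square legs, each 40×40 mm in cross-section, run from the floor (z = 0) to the underside of the seat, each flush with a corner of the seat.

B is a spool: two coaxial disc flanges of radius 78 mm and thickness 16 mm, joined by a core cylinder of radius 33 mm and height 242 mm. The lower flange rests on z = 0 and the three cylinders share a vertical axis.

The spool is on top of the stool, centred.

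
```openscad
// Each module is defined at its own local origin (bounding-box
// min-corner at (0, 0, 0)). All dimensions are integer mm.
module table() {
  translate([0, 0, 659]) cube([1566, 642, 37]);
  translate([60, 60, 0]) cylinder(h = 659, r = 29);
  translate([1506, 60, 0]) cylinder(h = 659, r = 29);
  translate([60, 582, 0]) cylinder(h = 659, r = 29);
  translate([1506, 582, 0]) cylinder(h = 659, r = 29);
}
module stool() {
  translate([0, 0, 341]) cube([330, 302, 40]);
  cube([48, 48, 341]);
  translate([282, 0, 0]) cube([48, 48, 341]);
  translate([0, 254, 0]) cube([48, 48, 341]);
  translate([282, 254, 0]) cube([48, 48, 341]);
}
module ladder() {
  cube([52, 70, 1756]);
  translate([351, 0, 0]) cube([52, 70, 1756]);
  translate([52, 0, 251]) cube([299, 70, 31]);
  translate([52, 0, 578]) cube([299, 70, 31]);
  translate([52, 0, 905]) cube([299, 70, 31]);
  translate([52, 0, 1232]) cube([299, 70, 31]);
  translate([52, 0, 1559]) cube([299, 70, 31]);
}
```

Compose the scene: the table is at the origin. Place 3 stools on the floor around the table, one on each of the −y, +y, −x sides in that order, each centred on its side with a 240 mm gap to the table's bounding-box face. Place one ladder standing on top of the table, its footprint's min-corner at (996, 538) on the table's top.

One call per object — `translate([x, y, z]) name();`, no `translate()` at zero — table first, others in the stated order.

table();
translate([618, -542, 0]) stool();
translate([618, 882, 0]) stool();
translate([-570, 170, 0]) stool();
translate([996, 538, 696]) ladder();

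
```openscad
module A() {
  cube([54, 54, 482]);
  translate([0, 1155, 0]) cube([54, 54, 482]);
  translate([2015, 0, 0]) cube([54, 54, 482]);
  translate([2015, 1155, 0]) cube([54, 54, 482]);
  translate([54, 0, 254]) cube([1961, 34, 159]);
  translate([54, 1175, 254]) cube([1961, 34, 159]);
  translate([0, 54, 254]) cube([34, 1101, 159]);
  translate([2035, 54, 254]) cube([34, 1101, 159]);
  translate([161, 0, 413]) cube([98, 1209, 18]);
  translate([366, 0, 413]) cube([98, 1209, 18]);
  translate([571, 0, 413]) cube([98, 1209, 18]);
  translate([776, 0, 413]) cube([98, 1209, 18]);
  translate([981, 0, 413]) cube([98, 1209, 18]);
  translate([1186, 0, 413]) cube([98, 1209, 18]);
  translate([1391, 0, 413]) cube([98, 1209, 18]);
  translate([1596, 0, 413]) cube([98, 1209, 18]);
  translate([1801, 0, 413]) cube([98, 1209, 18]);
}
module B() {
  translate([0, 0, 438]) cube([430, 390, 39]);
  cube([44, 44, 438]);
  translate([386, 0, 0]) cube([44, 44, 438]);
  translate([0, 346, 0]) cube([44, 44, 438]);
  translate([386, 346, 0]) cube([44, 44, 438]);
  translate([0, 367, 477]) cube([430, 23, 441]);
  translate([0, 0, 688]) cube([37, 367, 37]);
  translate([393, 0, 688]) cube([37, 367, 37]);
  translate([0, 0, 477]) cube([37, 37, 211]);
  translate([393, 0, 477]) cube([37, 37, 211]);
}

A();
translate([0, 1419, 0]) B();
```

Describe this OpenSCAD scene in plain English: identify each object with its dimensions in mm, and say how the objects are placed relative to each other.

A is a bed frame 2069 mm long (x) by 1209 mm wide (y). Four 54×54 mm corner posts, 482 mm tall, at the corners of the footprint. Four rails of 34 mm thickness and 159 mm height run between adjacent posts with their undersides at z = 254 mm, their outer faces flush with the outside of the frame (the two x-running rails run between the posts' inner faces; the two y-running rails run between the posts' inner faces). 9 slats, each 98 mm wide (x) and 18 mm thick, lie across the top of the two x-running rails, running the full 1209 mm width of the frame in y; the slats are evenly spaced along x between the inner faces of the end posts with equal gaps (rounded down to the nearest mm) at the −x end and between each pair — any rounding remainder accumulates at the +x end.

B is a chair: 430×390 mm seat, 39 mm thick, top at z = 477 mm, on four 44 mm square corner legs flush with the seat edges. A 23 mm thick backrest slab spans the full seat width, extending 441 mm above the seat top, its back face flush with the seat's +y edge. Two armrests of 37×37 mm section run along each side from the seat's front edge to the front of the backrest, top faces 248 mm above the seat top and outer faces flush with the seat's x-edges; a 37×37 mm post under the front of each armrest stands on the seat at the front corner.

The chair is on the floor beside the bed frame on its +y side.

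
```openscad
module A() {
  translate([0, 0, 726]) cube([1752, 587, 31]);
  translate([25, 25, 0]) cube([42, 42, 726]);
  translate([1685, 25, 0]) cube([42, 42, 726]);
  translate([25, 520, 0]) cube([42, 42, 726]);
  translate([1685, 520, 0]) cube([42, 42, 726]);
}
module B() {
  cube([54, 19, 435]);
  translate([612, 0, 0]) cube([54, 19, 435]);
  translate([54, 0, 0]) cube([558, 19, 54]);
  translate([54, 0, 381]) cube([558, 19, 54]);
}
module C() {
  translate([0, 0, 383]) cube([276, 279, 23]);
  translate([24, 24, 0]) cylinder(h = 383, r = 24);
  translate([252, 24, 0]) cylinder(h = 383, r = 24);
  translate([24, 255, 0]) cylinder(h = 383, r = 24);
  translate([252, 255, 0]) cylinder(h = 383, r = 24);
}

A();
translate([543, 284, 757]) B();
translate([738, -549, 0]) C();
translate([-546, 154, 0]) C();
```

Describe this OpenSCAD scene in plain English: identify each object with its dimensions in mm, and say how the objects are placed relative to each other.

A is a table: top 1752 mm (x) × 587 mm (y), 31 mm thick, upper face at z = 757 mm, on four 42×42 mm square legs, each inset 25 mm from the nearest pair of top edges, running from z = 0 to the bottom of the top.

B is a rectangular picture frame lying in the x–z plane (depth along y). The opening is 558 mm wide (x) by 327 mm tall (z), surrounded by a border 54 mm wide on all four sides. The frame is 19 mm deep and is made of two full-height vertical stiles with two horizontal rails fitted between them.

C is a simple wooden stool: a rectangular seat 276 mm (x) by 279 mm (y), 23 mm thick, top face at z = 406 mm, on four round legs, each 48 mm in diameter. The legs rest on z = 0, each leg's axis is inset half a diameter from the nearest pair of seat edges (so the leg's bounding box is flush with the corner).

The picture frame is on top of the table, centred. Two stools sit around the table at the −y, −x sides.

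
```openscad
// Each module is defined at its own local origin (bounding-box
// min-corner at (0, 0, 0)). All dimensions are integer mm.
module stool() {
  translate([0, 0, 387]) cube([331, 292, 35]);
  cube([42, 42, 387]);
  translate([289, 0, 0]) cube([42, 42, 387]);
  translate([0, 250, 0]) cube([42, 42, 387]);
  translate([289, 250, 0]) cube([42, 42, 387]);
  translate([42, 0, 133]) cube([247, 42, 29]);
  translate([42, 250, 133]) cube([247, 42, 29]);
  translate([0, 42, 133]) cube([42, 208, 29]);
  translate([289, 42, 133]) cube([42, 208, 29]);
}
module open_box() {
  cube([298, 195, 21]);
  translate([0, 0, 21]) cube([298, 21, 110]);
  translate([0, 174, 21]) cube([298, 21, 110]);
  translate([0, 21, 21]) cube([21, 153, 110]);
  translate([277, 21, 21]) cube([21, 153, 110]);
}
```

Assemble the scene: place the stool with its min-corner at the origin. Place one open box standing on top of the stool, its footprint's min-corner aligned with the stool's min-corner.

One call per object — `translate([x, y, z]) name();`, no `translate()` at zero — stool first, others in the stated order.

stool();
translate([0, 0, 422]) open_box();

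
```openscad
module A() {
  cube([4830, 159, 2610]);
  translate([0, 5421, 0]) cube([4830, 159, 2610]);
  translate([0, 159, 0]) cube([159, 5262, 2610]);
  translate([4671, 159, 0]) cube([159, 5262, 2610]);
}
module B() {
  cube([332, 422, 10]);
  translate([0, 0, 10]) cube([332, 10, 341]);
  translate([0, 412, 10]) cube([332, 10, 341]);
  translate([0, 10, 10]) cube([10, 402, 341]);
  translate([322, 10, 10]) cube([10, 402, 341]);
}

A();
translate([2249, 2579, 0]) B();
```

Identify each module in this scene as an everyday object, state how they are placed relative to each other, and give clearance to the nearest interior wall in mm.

Clearances: x = 2090, y = 2420; minimum 2090 mm.

A is a house frame. B is an open box. The open box sits inside the house frame, centred. The clearance to the nearest interior wall is 2090 mm.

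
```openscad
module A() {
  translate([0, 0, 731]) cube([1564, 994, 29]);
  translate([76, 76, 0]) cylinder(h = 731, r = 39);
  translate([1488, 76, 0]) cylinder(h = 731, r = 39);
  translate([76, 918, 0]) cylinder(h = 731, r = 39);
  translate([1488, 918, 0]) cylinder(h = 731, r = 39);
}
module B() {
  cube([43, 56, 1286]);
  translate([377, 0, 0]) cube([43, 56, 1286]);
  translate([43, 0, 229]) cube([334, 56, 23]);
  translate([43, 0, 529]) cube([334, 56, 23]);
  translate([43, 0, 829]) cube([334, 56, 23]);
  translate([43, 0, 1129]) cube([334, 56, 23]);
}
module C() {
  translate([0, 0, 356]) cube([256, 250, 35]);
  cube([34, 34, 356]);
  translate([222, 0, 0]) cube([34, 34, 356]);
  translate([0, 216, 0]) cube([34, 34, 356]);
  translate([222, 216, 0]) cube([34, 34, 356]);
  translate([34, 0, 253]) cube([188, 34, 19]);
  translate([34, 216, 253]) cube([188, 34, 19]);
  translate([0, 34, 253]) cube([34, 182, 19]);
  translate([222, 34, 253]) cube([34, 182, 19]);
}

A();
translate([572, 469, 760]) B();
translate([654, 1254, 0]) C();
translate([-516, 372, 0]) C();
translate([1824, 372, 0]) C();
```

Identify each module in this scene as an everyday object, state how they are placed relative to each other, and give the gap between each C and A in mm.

A is a table. B is a ladder. C is a stool. The ladder is on top of the table, centred. Three stools sit around the table at the +y, −x, +x sides. The gap between each stool and the table is 260 mm.

Each stool's nearest face is 260 mm from the table's bounding box.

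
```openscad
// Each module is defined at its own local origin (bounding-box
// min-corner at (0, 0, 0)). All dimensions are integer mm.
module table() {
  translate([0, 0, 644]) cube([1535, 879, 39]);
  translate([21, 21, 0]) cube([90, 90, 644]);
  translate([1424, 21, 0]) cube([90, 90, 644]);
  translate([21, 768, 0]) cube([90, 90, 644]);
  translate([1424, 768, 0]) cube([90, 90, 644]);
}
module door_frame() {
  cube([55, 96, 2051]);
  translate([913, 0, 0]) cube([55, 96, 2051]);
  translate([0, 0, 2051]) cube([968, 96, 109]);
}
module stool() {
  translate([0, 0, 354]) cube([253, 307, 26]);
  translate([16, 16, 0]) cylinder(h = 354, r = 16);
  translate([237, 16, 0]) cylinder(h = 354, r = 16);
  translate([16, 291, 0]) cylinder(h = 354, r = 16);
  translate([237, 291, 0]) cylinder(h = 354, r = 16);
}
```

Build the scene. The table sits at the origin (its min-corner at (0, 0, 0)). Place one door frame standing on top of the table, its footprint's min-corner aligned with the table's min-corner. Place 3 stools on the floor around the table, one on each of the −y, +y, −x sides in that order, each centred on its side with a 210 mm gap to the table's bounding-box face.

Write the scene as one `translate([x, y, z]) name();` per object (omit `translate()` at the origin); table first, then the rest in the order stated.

table();
translate([0, 0, 683]) door_frame();
translate([641, -517, 0]) stool();
translate([641, 1089, 0]) stool();
translate([-463, 286, 0]) stool();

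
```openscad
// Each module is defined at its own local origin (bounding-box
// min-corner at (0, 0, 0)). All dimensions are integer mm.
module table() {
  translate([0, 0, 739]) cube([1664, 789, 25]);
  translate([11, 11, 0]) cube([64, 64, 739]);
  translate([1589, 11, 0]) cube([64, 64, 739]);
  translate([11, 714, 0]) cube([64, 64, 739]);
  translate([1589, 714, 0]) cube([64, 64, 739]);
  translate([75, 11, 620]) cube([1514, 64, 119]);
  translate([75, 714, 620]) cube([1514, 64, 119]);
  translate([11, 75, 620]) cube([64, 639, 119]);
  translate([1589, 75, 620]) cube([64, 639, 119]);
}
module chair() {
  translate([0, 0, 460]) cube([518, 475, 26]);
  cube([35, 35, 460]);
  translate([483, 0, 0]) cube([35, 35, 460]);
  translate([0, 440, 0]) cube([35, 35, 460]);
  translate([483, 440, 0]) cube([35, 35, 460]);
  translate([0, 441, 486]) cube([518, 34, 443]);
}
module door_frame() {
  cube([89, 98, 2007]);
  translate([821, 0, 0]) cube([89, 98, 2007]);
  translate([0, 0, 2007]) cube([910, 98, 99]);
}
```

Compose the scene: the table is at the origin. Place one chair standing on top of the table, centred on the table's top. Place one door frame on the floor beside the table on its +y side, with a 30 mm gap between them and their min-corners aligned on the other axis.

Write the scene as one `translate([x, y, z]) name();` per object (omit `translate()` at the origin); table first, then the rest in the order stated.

table();
translate([573, 157, 764]) chair();
translate([0, 819, 0]) door_frame();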